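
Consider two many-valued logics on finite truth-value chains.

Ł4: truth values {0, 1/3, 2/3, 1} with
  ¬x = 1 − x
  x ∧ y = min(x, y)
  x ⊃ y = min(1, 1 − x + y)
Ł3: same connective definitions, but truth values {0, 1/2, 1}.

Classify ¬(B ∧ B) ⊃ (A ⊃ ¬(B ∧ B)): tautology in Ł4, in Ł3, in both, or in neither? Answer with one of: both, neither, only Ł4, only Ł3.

both

In Ł4: every assignment gives 1 — tautology.
In Ł3: every assignment gives 1 — tautology.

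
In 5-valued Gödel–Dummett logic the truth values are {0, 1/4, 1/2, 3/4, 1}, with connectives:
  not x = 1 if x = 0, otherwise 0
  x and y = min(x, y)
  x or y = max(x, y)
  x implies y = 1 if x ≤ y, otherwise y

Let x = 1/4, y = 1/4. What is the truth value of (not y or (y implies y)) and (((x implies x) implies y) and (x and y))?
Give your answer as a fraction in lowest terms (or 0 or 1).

not y = not 1/4 = 0
y implies y = 1/4 implies 1/4 = 1
not y or (y implies y) = 0 or 1 = 1
x implies x = 1/4 implies 1/4 = 1
(x implies x) implies y = 1 implies 1/4 = 1/4
x and y = 1/4 and 1/4 = 1/4
((x implies x) implies y) and (x and y) = 1/4 and 1/4 = 1/4
(not y or (y implies y)) and (((x implies x) implies y) and (x and y)) = 1 and 1/4 = 1/4

1/4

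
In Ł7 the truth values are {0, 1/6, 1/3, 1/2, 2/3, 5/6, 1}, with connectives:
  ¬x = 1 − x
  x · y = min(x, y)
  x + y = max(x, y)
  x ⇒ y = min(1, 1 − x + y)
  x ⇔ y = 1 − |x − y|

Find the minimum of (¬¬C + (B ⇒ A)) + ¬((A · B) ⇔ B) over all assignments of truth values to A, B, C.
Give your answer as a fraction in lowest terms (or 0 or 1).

Take A = 0, B = 1/2, C = 0:
¬C = ¬0 = 1
¬¬C = ¬1 = 0
B ⇒ A = 1/2 ⇒ 0 = 1/2
¬¬C + (B ⇒ A) = 0 + 1/2 = 1/2
A · B = 0 · 1/2 = 0
(A · B) ⇔ B = 0 ⇔ 1/2 = 1/2
¬((A · B) ⇔ B) = ¬1/2 = 1/2
(¬¬C + (B ⇒ A)) + ¬((A · B) ⇔ B) = 1/2 + 1/2 = 1/2
No assignment yields a value below 1/2, so this is the minimum.

1/2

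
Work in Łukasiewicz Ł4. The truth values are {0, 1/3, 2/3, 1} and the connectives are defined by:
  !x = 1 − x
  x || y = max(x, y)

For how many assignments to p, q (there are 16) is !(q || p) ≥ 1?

1

p = 0, q = 0 ↦ 1  ≥
p = 0, q = 1/3 ↦ 2/3  <
p = 0, q = 2/3 ↦ 1/3  <
p = 0, q = 1 ↦ 0  <
p = 1/3, q = 0 ↦ 2/3  <
p = 1/3, q = 1/3 ↦ 2/3  <
p = 1/3, q = 2/3 ↦ 1/3  <
p = 1/3, q = 1 ↦ 0  <
p = 2/3, q = 0 ↦ 1/3  <
p = 2/3, q = 1/3 ↦ 1/3  <
p = 2/3, q = 2/3 ↦ 1/3  <
p = 2/3, q = 1 ↦ 0  <
p = 1, q = 0 ↦ 0  <
p = 1, q = 1/3 ↦ 0  <
p = 1, q = 2/3 ↦ 0  <
p = 1, q = 1 ↦ 0  <
So 1 of the 16 assignments meets the threshold.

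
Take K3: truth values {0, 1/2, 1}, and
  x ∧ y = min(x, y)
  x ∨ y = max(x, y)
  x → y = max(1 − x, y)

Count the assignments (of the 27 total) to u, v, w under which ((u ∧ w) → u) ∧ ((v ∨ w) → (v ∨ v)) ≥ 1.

value 1: 10 assignments (counts)
value 1/2: 14 assignments
value 0: 3 assignments
So 10 of the 27 assignments meet the threshold.

10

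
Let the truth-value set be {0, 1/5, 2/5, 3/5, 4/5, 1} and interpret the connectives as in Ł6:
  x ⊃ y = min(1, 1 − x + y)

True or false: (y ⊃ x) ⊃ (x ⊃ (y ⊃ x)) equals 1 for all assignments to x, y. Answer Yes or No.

Yes

At x = 2/5, y = 0, for instance:
y ⊃ x = 0 ⊃ 2/5 = 1
x ⊃ (y ⊃ x) = 2/5 ⊃ 1 = 1
(y ⊃ x) ⊃ (x ⊃ (y ⊃ x)) = 1 ⊃ 1 = 1
and checking the remaining 35 assignments likewise gives ≥ 1 in every case.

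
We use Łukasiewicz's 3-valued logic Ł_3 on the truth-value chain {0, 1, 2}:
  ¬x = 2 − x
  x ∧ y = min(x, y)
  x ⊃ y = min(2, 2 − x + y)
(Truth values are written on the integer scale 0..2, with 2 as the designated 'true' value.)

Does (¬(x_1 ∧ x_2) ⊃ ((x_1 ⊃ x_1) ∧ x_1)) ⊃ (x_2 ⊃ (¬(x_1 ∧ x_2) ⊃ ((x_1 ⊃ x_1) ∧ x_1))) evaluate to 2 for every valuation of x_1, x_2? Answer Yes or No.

Yes

x_1 = 0, x_2 = 0 ↦ 2
x_1 = 0, x_2 = 1 ↦ 2
x_1 = 0, x_2 = 2 ↦ 2
x_1 = 1, x_2 = 0 ↦ 2
x_1 = 1, x_2 = 1 ↦ 2
x_1 = 1, x_2 = 2 ↦ 2
x_1 = 2, x_2 = 0 ↦ 2
x_1 = 2, x_2 = 1 ↦ 2
x_1 = 2, x_2 = 2 ↦ 2
Every assignment gives a value ≥ 2.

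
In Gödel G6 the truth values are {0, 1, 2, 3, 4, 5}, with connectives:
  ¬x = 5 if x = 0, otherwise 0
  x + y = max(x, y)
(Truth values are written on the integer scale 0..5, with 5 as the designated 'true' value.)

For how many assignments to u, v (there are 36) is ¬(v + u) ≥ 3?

value 5: 1 assignment (counts)
value 0: 35 assignments
So 1 of the 36 assignments meets the threshold.

1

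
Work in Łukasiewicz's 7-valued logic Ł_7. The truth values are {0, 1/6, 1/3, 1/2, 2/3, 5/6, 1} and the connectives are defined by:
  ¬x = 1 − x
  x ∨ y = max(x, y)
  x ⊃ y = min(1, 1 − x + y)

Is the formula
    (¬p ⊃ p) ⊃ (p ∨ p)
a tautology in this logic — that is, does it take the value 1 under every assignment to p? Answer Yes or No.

No

Counterexample: take p = 1/6.
¬p = ¬1/6 = 5/6
¬p ⊃ p = 5/6 ⊃ 1/6 = 1/3
p ∨ p = 1/6 ∨ 1/6 = 1/6
(¬p ⊃ p) ⊃ (p ∨ p) = 1/3 ⊃ 1/6 = 5/6
This gives 5/6 ≠ 1.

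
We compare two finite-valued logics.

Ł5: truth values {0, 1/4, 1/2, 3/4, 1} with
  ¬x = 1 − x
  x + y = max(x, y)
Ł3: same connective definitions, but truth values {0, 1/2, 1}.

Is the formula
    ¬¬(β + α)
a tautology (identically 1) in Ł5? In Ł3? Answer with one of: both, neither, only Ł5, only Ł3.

neither

In Ł5: at α = 0, β = 0 the value is 0 — not a tautology.
In Ł3: at α = 0, β = 0 the value is 0 — not a tautology.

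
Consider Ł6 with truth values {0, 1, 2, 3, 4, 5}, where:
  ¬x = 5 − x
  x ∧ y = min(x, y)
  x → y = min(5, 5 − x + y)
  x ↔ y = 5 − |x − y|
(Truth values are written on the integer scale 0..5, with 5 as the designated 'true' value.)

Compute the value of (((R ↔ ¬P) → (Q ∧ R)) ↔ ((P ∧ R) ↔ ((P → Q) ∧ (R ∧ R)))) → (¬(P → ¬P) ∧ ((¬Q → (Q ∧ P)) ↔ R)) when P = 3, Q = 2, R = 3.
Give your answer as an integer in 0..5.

¬P = ¬3 = 2
R ↔ ¬P = 3 ↔ 2 = 4
Q ∧ R = 2 ∧ 3 = 2
(R ↔ ¬P) → (Q ∧ R) = 4 → 2 = 3
P ∧ R = 3 ∧ 3 = 3
P → Q = 3 → 2 = 4
R ∧ R = 3 ∧ 3 = 3
(P → Q) ∧ (R ∧ R) = 4 ∧ 3 = 3
(P ∧ R) ↔ ((P → Q) ∧ (R ∧ R)) = 3 ↔ 3 = 5
((R ↔ ¬P) → (Q ∧ R)) ↔ ((P ∧ R) ↔ ((P → Q) ∧ (R ∧ R))) = 3 ↔ 5 = 3
¬P = ¬3 = 2
P → ¬P = 3 → 2 = 4
¬(P → ¬P) = ¬4 = 1
¬Q = ¬2 = 3
Q ∧ P = 2 ∧ 3 = 2
¬Q → (Q ∧ P) = 3 → 2 = 4
(¬Q → (Q ∧ P)) ↔ R = 4 ↔ 3 = 4
¬(P → ¬P) ∧ ((¬Q → (Q ∧ P)) ↔ R) = 1 ∧ 4 = 1
(((R ↔ ¬P) → (Q ∧ R)) ↔ ((P ∧ R) ↔ ((P → Q) ∧ (R ∧ R)))) → (¬(P → ¬P) ∧ ((¬Q → (Q ∧ P)) ↔ R)) = 3 → 1 = 3

3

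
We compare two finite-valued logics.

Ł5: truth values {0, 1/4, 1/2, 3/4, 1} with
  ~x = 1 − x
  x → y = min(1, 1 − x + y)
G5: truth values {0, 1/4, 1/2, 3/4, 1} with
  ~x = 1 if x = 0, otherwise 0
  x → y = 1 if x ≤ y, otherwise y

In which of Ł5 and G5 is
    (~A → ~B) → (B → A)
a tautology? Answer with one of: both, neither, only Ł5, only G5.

only Ł5

In Ł5: every assignment gives 1 — tautology.
In G5: at A = 1/4, B = 1/2 the value is 1/4 — not a tautology.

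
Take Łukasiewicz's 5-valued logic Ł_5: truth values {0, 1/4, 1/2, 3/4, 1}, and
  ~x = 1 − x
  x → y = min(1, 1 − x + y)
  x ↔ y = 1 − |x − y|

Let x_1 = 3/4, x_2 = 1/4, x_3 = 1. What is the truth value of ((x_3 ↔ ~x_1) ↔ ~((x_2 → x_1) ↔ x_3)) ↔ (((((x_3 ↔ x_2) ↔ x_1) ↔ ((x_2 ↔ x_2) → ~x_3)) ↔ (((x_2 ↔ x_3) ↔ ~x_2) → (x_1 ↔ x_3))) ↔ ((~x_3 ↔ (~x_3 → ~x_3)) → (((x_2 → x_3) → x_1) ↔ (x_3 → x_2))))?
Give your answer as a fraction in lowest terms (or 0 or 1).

3/4

~x_1 = ~3/4 = 1/4
x_3 ↔ ~x_1 = 1 ↔ 1/4 = 1/4
x_2 → x_1 = 1/4 → 3/4 = 1
(x_2 → x_1) ↔ x_3 = 1 ↔ 1 = 1
~((x_2 → x_1) ↔ x_3) = ~1 = 0
(x_3 ↔ ~x_1) ↔ ~((x_2 → x_1) ↔ x_3) = 1/4 ↔ 0 = 3/4
x_3 ↔ x_2 = 1 ↔ 1/4 = 1/4
(x_3 ↔ x_2) ↔ x_1 = 1/4 ↔ 3/4 = 1/2
x_2 ↔ x_2 = 1/4 ↔ 1/4 = 1
~x_3 = ~1 = 0
(x_2 ↔ x_2) → ~x_3 = 1 → 0 = 0
((x_3 ↔ x_2) ↔ x_1) ↔ ((x_2 ↔ x_2) → ~x_3) = 1/2 ↔ 0 = 1/2
x_2 ↔ x_3 = 1/4 ↔ 1 = 1/4
~x_2 = ~1/4 = 3/4
(x_2 ↔ x_3) ↔ ~x_2 = 1/4 ↔ 3/4 = 1/2
x_1 ↔ x_3 = 3/4 ↔ 1 = 3/4
((x_2 ↔ x_3) ↔ ~x_2) → (x_1 ↔ x_3) = 1/2 → 3/4 = 1
(((x_3 ↔ x_2) ↔ x_1) ↔ ((x_2 ↔ x_2) → ~x_3)) ↔ (((x_2 ↔ x_3) ↔ ~x_2) → (x_1 ↔ x_3)) = 1/2 ↔ 1 = 1/2
~x_3 = ~1 = 0
~x_3 = ~1 = 0
~x_3 = ~1 = 0
~x_3 → ~x_3 = 0 → 0 = 1
~x_3 ↔ (~x_3 → ~x_3) = 0 ↔ 1 = 0
x_2 → x_3 = 1/4 → 1 = 1
(x_2 → x_3) → x_1 = 1 → 3/4 = 3/4
x_3 → x_2 = 1 → 1/4 = 1/4
((x_2 → x_3) → x_1) ↔ (x_3 → x_2) = 3/4 ↔ 1/4 = 1/2
(~x_3 ↔ (~x_3 → ~x_3)) → (((x_2 → x_3) → x_1) ↔ (x_3 → x_2)) = 0 → 1/2 = 1
((((x_3 ↔ x_2) ↔ x_1) ↔ ((x_2 ↔ x_2) → ~x_3)) ↔ (((x_2 ↔ x_3) ↔ ~x_2) → (x_1 ↔ x_3))) ↔ ((~x_3 ↔ (~x_3 → ~x_3)) → (((x_2 → x_3) → x_1) ↔ (x_3 → x_2))) = 1/2 ↔ 1 = 1/2
((x_3 ↔ ~x_1) ↔ ~((x_2 → x_1) ↔ x_3)) ↔ (((((x_3 ↔ x_2) ↔ x_1) ↔ ((x_2 ↔ x_2) → ~x_3)) ↔ (((x_2 ↔ x_3) ↔ ~x_2) → (x_1 ↔ x_3))) ↔ ((~x_3 ↔ (~x_3 → ~x_3)) → (((x_2 → x_3) → x_1) ↔ (x_3 → x_2)))) = 3/4 ↔ 1/2 = 3/4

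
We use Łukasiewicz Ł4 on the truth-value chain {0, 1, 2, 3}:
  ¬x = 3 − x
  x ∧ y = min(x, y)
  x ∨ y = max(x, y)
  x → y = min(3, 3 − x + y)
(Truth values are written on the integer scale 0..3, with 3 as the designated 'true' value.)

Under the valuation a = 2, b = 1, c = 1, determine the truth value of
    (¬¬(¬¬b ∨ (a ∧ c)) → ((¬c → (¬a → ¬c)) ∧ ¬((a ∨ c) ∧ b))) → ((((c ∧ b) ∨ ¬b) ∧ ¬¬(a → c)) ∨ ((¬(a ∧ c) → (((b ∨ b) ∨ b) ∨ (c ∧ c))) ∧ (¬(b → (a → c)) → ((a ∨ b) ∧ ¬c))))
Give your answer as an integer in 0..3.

¬b = ¬1 = 2
¬¬b = ¬2 = 1
a ∧ c = 2 ∧ 1 = 1
¬¬b ∨ (a ∧ c) = 1 ∨ 1 = 1
¬(¬¬b ∨ (a ∧ c)) = ¬1 = 2
¬¬(¬¬b ∨ (a ∧ c)) = ¬2 = 1
¬c = ¬1 = 2
¬a = ¬2 = 1
¬c = ¬1 = 2
¬a → ¬c = 1 → 2 = 3
¬c → (¬a → ¬c) = 2 → 3 = 3
a ∨ c = 2 ∨ 1 = 2
(a ∨ c) ∧ b = 2 ∧ 1 = 1
¬((a ∨ c) ∧ b) = ¬1 = 2
(¬c → (¬a → ¬c)) ∧ ¬((a ∨ c) ∧ b) = 3 ∧ 2 = 2
¬¬(¬¬b ∨ (a ∧ c)) → ((¬c → (¬a → ¬c)) ∧ ¬((a ∨ c) ∧ b)) = 1 → 2 = 3
c ∧ b = 1 ∧ 1 = 1
¬b = ¬1 = 2
(c ∧ b) ∨ ¬b = 1 ∨ 2 = 2
a → c = 2 → 1 = 2
¬(a → c) = ¬2 = 1
¬¬(a → c) = ¬1 = 2
((c ∧ b) ∨ ¬b) ∧ ¬¬(a → c) = 2 ∧ 2 = 2
a ∧ c = 2 ∧ 1 = 1
¬(a ∧ c) = ¬1 = 2
b ∨ b = 1 ∨ 1 = 1
(b ∨ b) ∨ b = 1 ∨ 1 = 1
c ∧ c = 1 ∧ 1 = 1
((b ∨ b) ∨ b) ∨ (c ∧ c) = 1 ∨ 1 = 1
¬(a ∧ c) → (((b ∨ b) ∨ b) ∨ (c ∧ c)) = 2 → 1 = 2
a → c = 2 → 1 = 2
b → (a → c) = 1 → 2 = 3
¬(b → (a → c)) = ¬3 = 0
a ∨ b = 2 ∨ 1 = 2
¬c = ¬1 = 2
(a ∨ b) ∧ ¬c = 2 ∧ 2 = 2
¬(b → (a → c)) → ((a ∨ b) ∧ ¬c) = 0 → 2 = 3
(¬(a ∧ c) → (((b ∨ b) ∨ b) ∨ (c ∧ c))) ∧ (¬(b → (a → c)) → ((a ∨ b) ∧ ¬c)) = 2 ∧ 3 = 2
(((c ∧ b) ∨ ¬b) ∧ ¬¬(a → c)) ∨ ((¬(a ∧ c) → (((b ∨ b) ∨ b) ∨ (c ∧ c))) ∧ (¬(b → (a → c)) → ((a ∨ b) ∧ ¬c))) = 2 ∨ 2 = 2
(¬¬(¬¬b ∨ (a ∧ c)) → ((¬c → (¬a → ¬c)) ∧ ¬((a ∨ c) ∧ b))) → ((((c ∧ b) ∨ ¬b) ∧ ¬¬(a → c)) ∨ ((¬(a ∧ c) → (((b ∨ b) ∨ b) ∨ (c ∧ c))) ∧ (¬(b → (a → c)) → ((a ∨ b) ∧ ¬c)))) = 3 → 2 = 2

2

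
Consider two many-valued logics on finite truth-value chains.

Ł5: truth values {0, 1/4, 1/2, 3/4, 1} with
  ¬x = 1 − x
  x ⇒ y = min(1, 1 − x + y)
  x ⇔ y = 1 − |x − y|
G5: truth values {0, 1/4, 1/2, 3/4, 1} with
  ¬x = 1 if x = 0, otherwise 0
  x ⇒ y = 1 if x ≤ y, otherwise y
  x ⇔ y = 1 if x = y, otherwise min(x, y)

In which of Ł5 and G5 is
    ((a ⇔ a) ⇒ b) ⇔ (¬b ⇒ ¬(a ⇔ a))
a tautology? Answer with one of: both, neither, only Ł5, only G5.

In Ł5: every assignment gives 1 — tautology.
In G5: at a = 0, b = 1/4 the value is 1/4 — not a tautology.

only Ł5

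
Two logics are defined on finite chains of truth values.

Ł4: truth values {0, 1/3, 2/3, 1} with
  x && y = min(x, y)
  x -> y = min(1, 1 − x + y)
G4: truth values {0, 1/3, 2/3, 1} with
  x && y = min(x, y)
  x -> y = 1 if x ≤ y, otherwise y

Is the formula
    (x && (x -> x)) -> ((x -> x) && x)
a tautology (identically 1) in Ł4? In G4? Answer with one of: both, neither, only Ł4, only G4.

both

In Ł4: every assignment gives 1 — tautology.
In G4: every assignment gives 1 — tautology.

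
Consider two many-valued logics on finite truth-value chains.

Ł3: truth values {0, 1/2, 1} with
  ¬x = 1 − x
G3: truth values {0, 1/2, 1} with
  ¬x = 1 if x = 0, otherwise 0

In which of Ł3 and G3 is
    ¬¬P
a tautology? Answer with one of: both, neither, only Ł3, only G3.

neither

In Ł3: at P = 0 the value is 0 — not a tautology.
In G3: at P = 0 the value is 0 — not a tautology.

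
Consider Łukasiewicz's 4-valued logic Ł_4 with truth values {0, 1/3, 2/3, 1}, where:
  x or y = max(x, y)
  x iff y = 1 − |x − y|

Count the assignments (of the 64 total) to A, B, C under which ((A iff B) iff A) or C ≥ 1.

31

value 1: 31 assignments (counts)
value 2/3: 23 assignments
value 1/3: 8 assignments
value 0: 2 assignments
So 31 of the 64 assignments meet the threshold.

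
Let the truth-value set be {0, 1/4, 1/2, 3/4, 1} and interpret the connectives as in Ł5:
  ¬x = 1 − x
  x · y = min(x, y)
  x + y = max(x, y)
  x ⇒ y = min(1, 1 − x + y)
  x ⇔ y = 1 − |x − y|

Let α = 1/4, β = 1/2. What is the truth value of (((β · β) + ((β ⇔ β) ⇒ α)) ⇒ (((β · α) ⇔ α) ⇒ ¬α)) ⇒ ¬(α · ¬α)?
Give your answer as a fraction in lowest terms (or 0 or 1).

β · β = 1/2 · 1/2 = 1/2
β ⇔ β = 1/2 ⇔ 1/2 = 1
(β ⇔ β) ⇒ α = 1 ⇒ 1/4 = 1/4
(β · β) + ((β ⇔ β) ⇒ α) = 1/2 + 1/4 = 1/2
β · α = 1/2 · 1/4 = 1/4
(β · α) ⇔ α = 1/4 ⇔ 1/4 = 1
¬α = ¬1/4 = 3/4
((β · α) ⇔ α) ⇒ ¬α = 1 ⇒ 3/4 = 3/4
((β · β) + ((β ⇔ β) ⇒ α)) ⇒ (((β · α) ⇔ α) ⇒ ¬α) = 1/2 ⇒ 3/4 = 1
¬α = ¬1/4 = 3/4
α · ¬α = 1/4 · 3/4 = 1/4
¬(α · ¬α) = ¬1/4 = 3/4
(((β · β) + ((β ⇔ β) ⇒ α)) ⇒ (((β · α) ⇔ α) ⇒ ¬α)) ⇒ ¬(α · ¬α) = 1 ⇒ 3/4 = 3/4

3/4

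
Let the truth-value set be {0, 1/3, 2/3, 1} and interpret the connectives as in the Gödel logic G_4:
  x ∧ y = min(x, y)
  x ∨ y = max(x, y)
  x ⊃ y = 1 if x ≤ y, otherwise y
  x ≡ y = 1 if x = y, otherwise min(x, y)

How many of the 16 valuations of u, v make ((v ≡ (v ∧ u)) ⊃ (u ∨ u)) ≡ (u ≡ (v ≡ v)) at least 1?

u = 0, v = 0 ↦ 1  ≥
u = 0, v = 1/3 ↦ 0  <
u = 0, v = 2/3 ↦ 0  <
u = 0, v = 1 ↦ 0  <
u = 1/3, v = 0 ↦ 1  ≥
u = 1/3, v = 1/3 ↦ 1  ≥
u = 1/3, v = 2/3 ↦ 1/3  <
u = 1/3, v = 1 ↦ 1/3  <
u = 2/3, v = 0 ↦ 1  ≥
u = 2/3, v = 1/3 ↦ 1  ≥
u = 2/3, v = 2/3 ↦ 1  ≥
u = 2/3, v = 1 ↦ 2/3  <
u = 1, v = 0 ↦ 1  ≥
u = 1, v = 1/3 ↦ 1  ≥
u = 1, v = 2/3 ↦ 1  ≥
u = 1, v = 1 ↦ 1  ≥
So 10 of the 16 assignments meet the threshold.

10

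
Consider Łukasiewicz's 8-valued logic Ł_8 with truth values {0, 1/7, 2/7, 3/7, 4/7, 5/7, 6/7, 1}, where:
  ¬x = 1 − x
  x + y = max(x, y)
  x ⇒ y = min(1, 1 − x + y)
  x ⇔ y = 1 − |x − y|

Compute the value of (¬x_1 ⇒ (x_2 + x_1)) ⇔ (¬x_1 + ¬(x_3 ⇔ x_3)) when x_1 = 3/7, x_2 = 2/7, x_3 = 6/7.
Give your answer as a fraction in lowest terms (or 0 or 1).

5/7

¬x_1 = ¬3/7 = 4/7
x_2 + x_1 = 2/7 + 3/7 = 3/7
¬x_1 ⇒ (x_2 + x_1) = 4/7 ⇒ 3/7 = 6/7
¬x_1 = ¬3/7 = 4/7
x_3 ⇔ x_3 = 6/7 ⇔ 6/7 = 1
¬(x_3 ⇔ x_3) = ¬1 = 0
¬x_1 + ¬(x_3 ⇔ x_3) = 4/7 + 0 = 4/7
(¬x_1 ⇒ (x_2 + x_1)) ⇔ (¬x_1 + ¬(x_3 ⇔ x_3)) = 6/7 ⇔ 4/7 = 5/7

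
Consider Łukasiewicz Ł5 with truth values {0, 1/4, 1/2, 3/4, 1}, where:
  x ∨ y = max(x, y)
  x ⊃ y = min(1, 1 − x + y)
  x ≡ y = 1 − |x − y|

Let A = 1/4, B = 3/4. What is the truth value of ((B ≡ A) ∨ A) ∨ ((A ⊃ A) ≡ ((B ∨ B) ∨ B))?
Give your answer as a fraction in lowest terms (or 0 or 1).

3/4

B ≡ A = 3/4 ≡ 1/4 = 1/2
(B ≡ A) ∨ A = 1/2 ∨ 1/4 = 1/2
A ⊃ A = 1/4 ⊃ 1/4 = 1
B ∨ B = 3/4 ∨ 3/4 = 3/4
(B ∨ B) ∨ B = 3/4 ∨ 3/4 = 3/4
(A ⊃ A) ≡ ((B ∨ B) ∨ B) = 1 ≡ 3/4 = 3/4
((B ≡ A) ∨ A) ∨ ((A ⊃ A) ≡ ((B ∨ B) ∨ B)) = 1/2 ∨ 3/4 = 3/4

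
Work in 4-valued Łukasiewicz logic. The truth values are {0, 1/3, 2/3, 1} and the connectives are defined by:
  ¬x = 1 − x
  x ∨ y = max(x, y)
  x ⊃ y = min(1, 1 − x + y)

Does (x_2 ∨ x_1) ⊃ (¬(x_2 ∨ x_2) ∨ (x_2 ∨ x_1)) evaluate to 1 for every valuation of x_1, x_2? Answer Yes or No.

x_1 = 0, x_2 = 0 ↦ 1
x_1 = 0, x_2 = 1/3 ↦ 1
x_1 = 0, x_2 = 2/3 ↦ 1
x_1 = 0, x_2 = 1 ↦ 1
x_1 = 1/3, x_2 = 0 ↦ 1
x_1 = 1/3, x_2 = 1/3 ↦ 1
x_1 = 1/3, x_2 = 2/3 ↦ 1
x_1 = 1/3, x_2 = 1 ↦ 1
x_1 = 2/3, x_2 = 0 ↦ 1
x_1 = 2/3, x_2 = 1/3 ↦ 1
x_1 = 2/3, x_2 = 2/3 ↦ 1
x_1 = 2/3, x_2 = 1 ↦ 1
x_1 = 1, x_2 = 0 ↦ 1
x_1 = 1, x_2 = 1/3 ↦ 1
x_1 = 1, x_2 = 2/3 ↦ 1
x_1 = 1, x_2 = 1 ↦ 1
Every assignment gives a value ≥ 1.

Yes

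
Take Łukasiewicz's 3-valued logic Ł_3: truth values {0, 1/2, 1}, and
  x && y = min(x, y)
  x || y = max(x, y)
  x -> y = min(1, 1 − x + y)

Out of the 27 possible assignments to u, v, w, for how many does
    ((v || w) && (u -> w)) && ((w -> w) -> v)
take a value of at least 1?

6

value 1: 6 assignments (counts)
value 1/2: 10 assignments
value 0: 11 assignments
So 6 of the 27 assignments meet the threshold.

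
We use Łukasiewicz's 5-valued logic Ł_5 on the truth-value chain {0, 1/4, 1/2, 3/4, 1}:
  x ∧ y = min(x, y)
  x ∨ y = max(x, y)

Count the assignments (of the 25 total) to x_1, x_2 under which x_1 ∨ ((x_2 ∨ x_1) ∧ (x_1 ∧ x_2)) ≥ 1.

5

value 1: 5 assignments (counts)
value 3/4: 5 assignments
value 1/2: 5 assignments
value 1/4: 5 assignments
value 0: 5 assignments
So 5 of the 25 assignments meet the threshold.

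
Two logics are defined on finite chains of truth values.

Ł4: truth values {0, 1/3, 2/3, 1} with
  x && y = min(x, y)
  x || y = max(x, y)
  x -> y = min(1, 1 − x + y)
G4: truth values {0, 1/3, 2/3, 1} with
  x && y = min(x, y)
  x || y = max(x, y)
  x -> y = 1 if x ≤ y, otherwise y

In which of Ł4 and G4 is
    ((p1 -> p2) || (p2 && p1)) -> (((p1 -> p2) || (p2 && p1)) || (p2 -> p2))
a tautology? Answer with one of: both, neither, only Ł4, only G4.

In Ł4: every assignment gives 1 — tautology.
In G4: every assignment gives 1 — tautology.

both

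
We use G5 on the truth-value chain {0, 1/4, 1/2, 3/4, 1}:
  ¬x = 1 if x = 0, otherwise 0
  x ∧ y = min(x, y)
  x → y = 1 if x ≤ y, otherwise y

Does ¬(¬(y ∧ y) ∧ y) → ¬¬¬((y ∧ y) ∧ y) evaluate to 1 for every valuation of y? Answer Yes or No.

No

Counterexample: take y = 1/4.
y ∧ y = 1/4 ∧ 1/4 = 1/4
¬(y ∧ y) = ¬1/4 = 0
¬(y ∧ y) ∧ y = 0 ∧ 1/4 = 0
¬(¬(y ∧ y) ∧ y) = ¬0 = 1
y ∧ y = 1/4 ∧ 1/4 = 1/4
(y ∧ y) ∧ y = 1/4 ∧ 1/4 = 1/4
¬((y ∧ y) ∧ y) = ¬1/4 = 0
¬¬((y ∧ y) ∧ y) = ¬0 = 1
¬¬¬((y ∧ y) ∧ y) = ¬1 = 0
¬(¬(y ∧ y) ∧ y) → ¬¬¬((y ∧ y) ∧ y) = 1 → 0 = 0
This gives 0 ≠ 1.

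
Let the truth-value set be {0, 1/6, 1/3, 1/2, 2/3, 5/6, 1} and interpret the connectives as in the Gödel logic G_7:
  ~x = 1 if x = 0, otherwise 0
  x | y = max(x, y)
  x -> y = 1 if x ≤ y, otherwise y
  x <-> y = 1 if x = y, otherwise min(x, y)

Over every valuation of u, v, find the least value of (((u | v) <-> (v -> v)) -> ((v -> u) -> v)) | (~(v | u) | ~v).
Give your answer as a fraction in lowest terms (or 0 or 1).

1/6

Take u = 1/3, v = 1/6:
u | v = 1/3 | 1/6 = 1/3
v -> v = 1/6 -> 1/6 = 1
(u | v) <-> (v -> v) = 1/3 <-> 1 = 1/3
v -> u = 1/6 -> 1/3 = 1
(v -> u) -> v = 1 -> 1/6 = 1/6
((u | v) <-> (v -> v)) -> ((v -> u) -> v) = 1/3 -> 1/6 = 1/6
v | u = 1/6 | 1/3 = 1/3
~(v | u) = ~1/3 = 0
~v = ~1/6 = 0
~(v | u) | ~v = 0 | 0 = 0
(((u | v) <-> (v -> v)) -> ((v -> u) -> v)) | (~(v | u) | ~v) = 1/6 | 0 = 1/6
No assignment yields a value below 1/6, so this is the minimum.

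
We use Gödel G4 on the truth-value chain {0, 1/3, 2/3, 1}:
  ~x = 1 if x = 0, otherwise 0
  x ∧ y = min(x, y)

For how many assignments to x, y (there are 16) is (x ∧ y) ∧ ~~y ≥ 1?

1

x = 0, y = 0 ↦ 0  <
x = 0, y = 1/3 ↦ 0  <
x = 0, y = 2/3 ↦ 0  <
x = 0, y = 1 ↦ 0  <
x = 1/3, y = 0 ↦ 0  <
x = 1/3, y = 1/3 ↦ 1/3  <
x = 1/3, y = 2/3 ↦ 1/3  <
x = 1/3, y = 1 ↦ 1/3  <
x = 2/3, y = 0 ↦ 0  <
x = 2/3, y = 1/3 ↦ 1/3  <
x = 2/3, y = 2/3 ↦ 2/3  <
x = 2/3, y = 1 ↦ 2/3  <
x = 1, y = 0 ↦ 0  <
x = 1, y = 1/3 ↦ 1/3  <
x = 1, y = 2/3 ↦ 2/3  <
x = 1, y = 1 ↦ 1  ≥
So 1 of the 16 assignments meets the threshold.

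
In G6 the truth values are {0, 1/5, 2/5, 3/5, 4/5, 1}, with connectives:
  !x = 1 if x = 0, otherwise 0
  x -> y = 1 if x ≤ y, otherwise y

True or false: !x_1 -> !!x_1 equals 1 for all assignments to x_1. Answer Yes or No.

Counterexample: take x_1 = 0.
!x_1 = !0 = 1
!x_1 = !0 = 1
!!x_1 = !1 = 0
!x_1 -> !!x_1 = 1 -> 0 = 0
This gives 0 ≠ 1.

No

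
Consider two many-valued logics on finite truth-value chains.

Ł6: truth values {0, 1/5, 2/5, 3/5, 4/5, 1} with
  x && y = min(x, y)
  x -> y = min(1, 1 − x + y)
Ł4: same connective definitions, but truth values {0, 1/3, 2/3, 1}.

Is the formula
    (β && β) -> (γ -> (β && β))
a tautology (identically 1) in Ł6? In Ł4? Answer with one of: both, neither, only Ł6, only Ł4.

In Ł6: every assignment gives 1 — tautology.
In Ł4: every assignment gives 1 — tautology.

both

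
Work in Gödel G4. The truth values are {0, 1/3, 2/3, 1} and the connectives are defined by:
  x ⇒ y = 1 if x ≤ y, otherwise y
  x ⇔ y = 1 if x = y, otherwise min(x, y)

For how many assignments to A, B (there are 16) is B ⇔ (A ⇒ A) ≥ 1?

A = 0, B = 0 ↦ 0  <
A = 0, B = 1/3 ↦ 1/3  <
A = 0, B = 2/3 ↦ 2/3  <
A = 0, B = 1 ↦ 1  ≥
A = 1/3, B = 0 ↦ 0  <
A = 1/3, B = 1/3 ↦ 1/3  <
A = 1/3, B = 2/3 ↦ 2/3  <
A = 1/3, B = 1 ↦ 1  ≥
A = 2/3, B = 0 ↦ 0  <
A = 2/3, B = 1/3 ↦ 1/3  <
A = 2/3, B = 2/3 ↦ 2/3  <
A = 2/3, B = 1 ↦ 1  ≥
A = 1, B = 0 ↦ 0  <
A = 1, B = 1/3 ↦ 1/3  <
A = 1, B = 2/3 ↦ 2/3  <
A = 1, B = 1 ↦ 1  ≥
So 4 of the 16 assignments meet the threshold.

4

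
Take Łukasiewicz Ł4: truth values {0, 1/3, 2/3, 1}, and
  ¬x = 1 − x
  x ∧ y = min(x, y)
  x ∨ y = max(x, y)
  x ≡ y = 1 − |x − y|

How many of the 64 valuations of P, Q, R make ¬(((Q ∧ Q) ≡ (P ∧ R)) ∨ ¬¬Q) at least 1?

1

value 1: 1 assignment (counts)
value 2/3: 4 assignments
value 1/3: 28 assignments
value 0: 31 assignments
So 1 of the 64 assignments meets the threshold.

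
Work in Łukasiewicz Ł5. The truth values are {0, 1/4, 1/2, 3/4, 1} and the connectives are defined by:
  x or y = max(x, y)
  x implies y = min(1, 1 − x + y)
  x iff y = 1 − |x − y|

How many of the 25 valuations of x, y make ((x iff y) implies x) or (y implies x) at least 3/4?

value 1: 19 assignments (counts)
value 3/4: 5 assignments (counts)
value 1/2: 1 assignment
So 24 of the 25 assignments meet the threshold.

24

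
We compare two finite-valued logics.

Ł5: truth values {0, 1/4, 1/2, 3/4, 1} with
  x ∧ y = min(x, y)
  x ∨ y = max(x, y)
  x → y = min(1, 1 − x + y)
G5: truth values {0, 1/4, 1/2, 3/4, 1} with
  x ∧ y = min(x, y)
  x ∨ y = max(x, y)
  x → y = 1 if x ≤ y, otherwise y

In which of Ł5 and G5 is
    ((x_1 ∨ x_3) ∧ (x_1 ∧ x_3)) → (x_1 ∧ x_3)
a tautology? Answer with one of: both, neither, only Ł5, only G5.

both

In Ł5: every assignment gives 1 — tautology.
In G5: every assignment gives 1 — tautology.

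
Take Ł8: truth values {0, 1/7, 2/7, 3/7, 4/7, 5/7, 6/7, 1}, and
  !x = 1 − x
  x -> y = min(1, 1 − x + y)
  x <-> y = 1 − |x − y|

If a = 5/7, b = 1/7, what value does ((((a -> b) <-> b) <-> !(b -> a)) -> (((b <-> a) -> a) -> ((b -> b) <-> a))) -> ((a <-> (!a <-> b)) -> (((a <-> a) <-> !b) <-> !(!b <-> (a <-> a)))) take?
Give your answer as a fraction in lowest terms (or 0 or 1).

a -> b = 5/7 -> 1/7 = 3/7
(a -> b) <-> b = 3/7 <-> 1/7 = 5/7
b -> a = 1/7 -> 5/7 = 1
!(b -> a) = !1 = 0
((a -> b) <-> b) <-> !(b -> a) = 5/7 <-> 0 = 2/7
b <-> a = 1/7 <-> 5/7 = 3/7
(b <-> a) -> a = 3/7 -> 5/7 = 1
b -> b = 1/7 -> 1/7 = 1
(b -> b) <-> a = 1 <-> 5/7 = 5/7
((b <-> a) -> a) -> ((b -> b) <-> a) = 1 -> 5/7 = 5/7
(((a -> b) <-> b) <-> !(b -> a)) -> (((b <-> a) -> a) -> ((b -> b) <-> a)) = 2/7 -> 5/7 = 1
!a = !5/7 = 2/7
!a <-> b = 2/7 <-> 1/7 = 6/7
a <-> (!a <-> b) = 5/7 <-> 6/7 = 6/7
a <-> a = 5/7 <-> 5/7 = 1
!b = !1/7 = 6/7
(a <-> a) <-> !b = 1 <-> 6/7 = 6/7
!b = !1/7 = 6/7
a <-> a = 5/7 <-> 5/7 = 1
!b <-> (a <-> a) = 6/7 <-> 1 = 6/7
!(!b <-> (a <-> a)) = !6/7 = 1/7
((a <-> a) <-> !b) <-> !(!b <-> (a <-> a)) = 6/7 <-> 1/7 = 2/7
(a <-> (!a <-> b)) -> (((a <-> a) <-> !b) <-> !(!b <-> (a <-> a))) = 6/7 -> 2/7 = 3/7
((((a -> b) <-> b) <-> !(b -> a)) -> (((b <-> a) -> a) -> ((b -> b) <-> a))) -> ((a <-> (!a <-> b)) -> (((a <-> a) <-> !b) <-> !(!b <-> (a <-> a)))) = 1 -> 3/7 = 3/7

3/7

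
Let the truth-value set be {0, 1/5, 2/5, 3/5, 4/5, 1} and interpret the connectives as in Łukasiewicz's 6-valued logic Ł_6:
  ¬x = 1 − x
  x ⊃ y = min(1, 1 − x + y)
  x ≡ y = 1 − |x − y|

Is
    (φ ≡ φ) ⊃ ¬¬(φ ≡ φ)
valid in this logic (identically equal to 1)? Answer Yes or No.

Yes

φ = 0 ↦ 1
φ = 1/5 ↦ 1
φ = 2/5 ↦ 1
φ = 3/5 ↦ 1
φ = 4/5 ↦ 1
φ = 1 ↦ 1
Every assignment gives a value ≥ 1.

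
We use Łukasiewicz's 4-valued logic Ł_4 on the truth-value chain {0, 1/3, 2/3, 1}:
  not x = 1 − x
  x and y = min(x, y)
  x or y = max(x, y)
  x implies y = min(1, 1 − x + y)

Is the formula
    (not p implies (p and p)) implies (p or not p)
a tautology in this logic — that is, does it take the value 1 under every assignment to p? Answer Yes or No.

No

Counterexample: take p = 2/3.
not p = not 2/3 = 1/3
p and p = 2/3 and 2/3 = 2/3
not p implies (p and p) = 1/3 implies 2/3 = 1
not p = not 2/3 = 1/3
p or not p = 2/3 or 1/3 = 2/3
(not p implies (p and p)) implies (p or not p) = 1 implies 2/3 = 2/3
This gives 2/3 ≠ 1.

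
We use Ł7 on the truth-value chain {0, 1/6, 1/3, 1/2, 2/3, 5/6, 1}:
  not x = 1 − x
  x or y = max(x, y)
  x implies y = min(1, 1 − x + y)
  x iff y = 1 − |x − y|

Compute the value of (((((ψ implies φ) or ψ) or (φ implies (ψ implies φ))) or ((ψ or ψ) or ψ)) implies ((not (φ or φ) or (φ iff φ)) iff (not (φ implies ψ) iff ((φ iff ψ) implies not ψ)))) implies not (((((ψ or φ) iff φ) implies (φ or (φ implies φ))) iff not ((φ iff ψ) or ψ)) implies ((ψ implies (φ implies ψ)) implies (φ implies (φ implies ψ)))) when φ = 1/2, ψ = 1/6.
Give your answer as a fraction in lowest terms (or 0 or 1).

2/3

ψ implies φ = 1/6 implies 1/2 = 1
(ψ implies φ) or ψ = 1 or 1/6 = 1
ψ implies φ = 1/6 implies 1/2 = 1
φ implies (ψ implies φ) = 1/2 implies 1 = 1
((ψ implies φ) or ψ) or (φ implies (ψ implies φ)) = 1 or 1 = 1
ψ or ψ = 1/6 or 1/6 = 1/6
(ψ or ψ) or ψ = 1/6 or 1/6 = 1/6
(((ψ implies φ) or ψ) or (φ implies (ψ implies φ))) or ((ψ or ψ) or ψ) = 1 or 1/6 = 1
φ or φ = 1/2 or 1/2 = 1/2
not (φ or φ) = not 1/2 = 1/2
φ iff φ = 1/2 iff 1/2 = 1
not (φ or φ) or (φ iff φ) = 1/2 or 1 = 1
φ implies ψ = 1/2 implies 1/6 = 2/3
not (φ implies ψ) = not 2/3 = 1/3
φ iff ψ = 1/2 iff 1/6 = 2/3
not ψ = not 1/6 = 5/6
(φ iff ψ) implies not ψ = 2/3 implies 5/6 = 1
not (φ implies ψ) iff ((φ iff ψ) implies not ψ) = 1/3 iff 1 = 1/3
(not (φ or φ) or (φ iff φ)) iff (not (φ implies ψ) iff ((φ iff ψ) implies not ψ)) = 1 iff 1/3 = 1/3
((((ψ implies φ) or ψ) or (φ implies (ψ implies φ))) or ((ψ or ψ) or ψ)) implies ((not (φ or φ) or (φ iff φ)) iff (not (φ implies ψ) iff ((φ iff ψ) implies not ψ))) = 1 implies 1/3 = 1/3
ψ or φ = 1/6 or 1/2 = 1/2
(ψ or φ) iff φ = 1/2 iff 1/2 = 1
φ implies φ = 1/2 implies 1/2 = 1
φ or (φ implies φ) = 1/2 or 1 = 1
((ψ or φ) iff φ) implies (φ or (φ implies φ)) = 1 implies 1 = 1
φ iff ψ = 1/2 iff 1/6 = 2/3
(φ iff ψ) or ψ = 2/3 or 1/6 = 2/3
not ((φ iff ψ) or ψ) = not 2/3 = 1/3
(((ψ or φ) iff φ) implies (φ or (φ implies φ))) iff not ((φ iff ψ) or ψ) = 1 iff 1/3 = 1/3
φ implies ψ = 1/2 implies 1/6 = 2/3
ψ implies (φ implies ψ) = 1/6 implies 2/3 = 1
φ implies ψ = 1/2 implies 1/6 = 2/3
φ implies (φ implies ψ) = 1/2 implies 2/3 = 1
(ψ implies (φ implies ψ)) implies (φ implies (φ implies ψ)) = 1 implies 1 = 1
((((ψ or φ) iff φ) implies (φ or (φ implies φ))) iff not ((φ iff ψ) or ψ)) implies ((ψ implies (φ implies ψ)) implies (φ implies (φ implies ψ))) = 1/3 implies 1 = 1
not (((((ψ or φ) iff φ) implies (φ or (φ implies φ))) iff not ((φ iff ψ) or ψ)) implies ((ψ implies (φ implies ψ)) implies (φ implies (φ implies ψ)))) = not 1 = 0
(((((ψ implies φ) or ψ) or (φ implies (ψ implies φ))) or ((ψ or ψ) or ψ)) implies ((not (φ or φ) or (φ iff φ)) iff (not (φ implies ψ) iff ((φ iff ψ) implies not ψ)))) implies not (((((ψ or φ) iff φ) implies (φ or (φ implies φ))) iff not ((φ iff ψ) or ψ)) implies ((ψ implies (φ implies ψ)) implies (φ implies (φ implies ψ)))) = 1/3 implies 0 = 2/3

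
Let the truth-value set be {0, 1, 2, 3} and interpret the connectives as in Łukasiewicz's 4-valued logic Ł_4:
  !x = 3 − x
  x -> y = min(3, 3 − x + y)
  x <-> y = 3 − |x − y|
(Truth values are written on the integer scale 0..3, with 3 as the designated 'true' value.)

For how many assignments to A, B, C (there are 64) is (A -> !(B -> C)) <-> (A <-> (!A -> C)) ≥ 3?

value 3: 14 assignments (counts)
value 2: 27 assignments
value 1: 9 assignments
value 0: 14 assignments
So 14 of the 64 assignments meet the threshold.

14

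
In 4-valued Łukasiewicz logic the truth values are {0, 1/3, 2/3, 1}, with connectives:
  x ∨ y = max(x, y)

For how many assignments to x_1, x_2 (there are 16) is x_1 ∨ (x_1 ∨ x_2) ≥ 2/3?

12

x_1 = 0, x_2 = 0 ↦ 0  <
x_1 = 0, x_2 = 1/3 ↦ 1/3  <
x_1 = 0, x_2 = 2/3 ↦ 2/3  ≥
x_1 = 0, x_2 = 1 ↦ 1  ≥
x_1 = 1/3, x_2 = 0 ↦ 1/3  <
x_1 = 1/3, x_2 = 1/3 ↦ 1/3  <
x_1 = 1/3, x_2 = 2/3 ↦ 2/3  ≥
x_1 = 1/3, x_2 = 1 ↦ 1  ≥
x_1 = 2/3, x_2 = 0 ↦ 2/3  ≥
x_1 = 2/3, x_2 = 1/3 ↦ 2/3  ≥
x_1 = 2/3, x_2 = 2/3 ↦ 2/3  ≥
x_1 = 2/3, x_2 = 1 ↦ 1  ≥
x_1 = 1, x_2 = 0 ↦ 1  ≥
x_1 = 1, x_2 = 1/3 ↦ 1  ≥
x_1 = 1, x_2 = 2/3 ↦ 1  ≥
x_1 = 1, x_2 = 1 ↦ 1  ≥
So 12 of the 16 assignments meet the threshold.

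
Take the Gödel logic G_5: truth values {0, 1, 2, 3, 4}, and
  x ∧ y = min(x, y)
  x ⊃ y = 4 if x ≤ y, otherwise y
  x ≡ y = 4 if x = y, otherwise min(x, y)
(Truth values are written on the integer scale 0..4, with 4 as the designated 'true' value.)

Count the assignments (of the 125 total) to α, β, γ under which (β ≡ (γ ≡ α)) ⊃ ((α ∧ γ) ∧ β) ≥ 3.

value 4: 95 assignments (counts)
value 3: 3 assignments (counts)
value 2: 6 assignments
value 1: 9 assignments
value 0: 12 assignments
So 98 of the 125 assignments meet the threshold.

98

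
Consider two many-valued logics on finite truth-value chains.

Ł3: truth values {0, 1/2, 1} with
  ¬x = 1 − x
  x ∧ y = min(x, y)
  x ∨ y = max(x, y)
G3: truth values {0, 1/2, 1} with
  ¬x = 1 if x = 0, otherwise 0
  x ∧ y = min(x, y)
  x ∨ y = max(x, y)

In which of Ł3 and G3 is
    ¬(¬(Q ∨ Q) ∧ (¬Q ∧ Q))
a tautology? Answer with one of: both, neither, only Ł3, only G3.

In Ł3: at Q = 1/2 the value is 1/2 — not a tautology.
In G3: every assignment gives 1 — tautology.

only G3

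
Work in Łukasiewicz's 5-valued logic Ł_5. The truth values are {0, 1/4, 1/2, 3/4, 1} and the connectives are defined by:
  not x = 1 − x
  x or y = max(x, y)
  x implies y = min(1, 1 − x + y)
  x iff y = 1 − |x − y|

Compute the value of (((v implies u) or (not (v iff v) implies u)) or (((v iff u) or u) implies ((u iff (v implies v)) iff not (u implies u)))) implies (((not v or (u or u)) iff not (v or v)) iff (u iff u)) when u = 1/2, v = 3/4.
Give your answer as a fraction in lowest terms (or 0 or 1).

3/4

v implies u = 3/4 implies 1/2 = 3/4
v iff v = 3/4 iff 3/4 = 1
not (v iff v) = not 1 = 0
not (v iff v) implies u = 0 implies 1/2 = 1
(v implies u) or (not (v iff v) implies u) = 3/4 or 1 = 1
v iff u = 3/4 iff 1/2 = 3/4
(v iff u) or u = 3/4 or 1/2 = 3/4
v implies v = 3/4 implies 3/4 = 1
u iff (v implies v) = 1/2 iff 1 = 1/2
u implies u = 1/2 implies 1/2 = 1
not (u implies u) = not 1 = 0
(u iff (v implies v)) iff not (u implies u) = 1/2 iff 0 = 1/2
((v iff u) or u) implies ((u iff (v implies v)) iff not (u implies u)) = 3/4 implies 1/2 = 3/4
((v implies u) or (not (v iff v) implies u)) or (((v iff u) or u) implies ((u iff (v implies v)) iff not (u implies u))) = 1 or 3/4 = 1
not v = not 3/4 = 1/4
u or u = 1/2 or 1/2 = 1/2
not v or (u or u) = 1/4 or 1/2 = 1/2
v or v = 3/4 or 3/4 = 3/4
not (v or v) = not 3/4 = 1/4
(not v or (u or u)) iff not (v or v) = 1/2 iff 1/4 = 3/4
u iff u = 1/2 iff 1/2 = 1
((not v or (u or u)) iff not (v or v)) iff (u iff u) = 3/4 iff 1 = 3/4
(((v implies u) or (not (v iff v) implies u)) or (((v iff u) or u) implies ((u iff (v implies v)) iff not (u implies u)))) implies (((not v or (u or u)) iff not (v or v)) iff (u iff u)) = 1 implies 3/4 = 3/4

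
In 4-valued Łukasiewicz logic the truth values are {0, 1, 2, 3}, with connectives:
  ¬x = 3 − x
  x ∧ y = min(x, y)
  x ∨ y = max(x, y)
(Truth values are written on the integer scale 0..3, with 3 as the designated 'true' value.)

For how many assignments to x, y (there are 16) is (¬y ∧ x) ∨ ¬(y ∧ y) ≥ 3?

4

x = 0, y = 0 ↦ 3  ≥
x = 0, y = 1 ↦ 2  <
x = 0, y = 2 ↦ 1  <
x = 0, y = 3 ↦ 0  <
x = 1, y = 0 ↦ 3  ≥
x = 1, y = 1 ↦ 2  <
x = 1, y = 2 ↦ 1  <
x = 1, y = 3 ↦ 0  <
x = 2, y = 0 ↦ 3  ≥
x = 2, y = 1 ↦ 2  <
x = 2, y = 2 ↦ 1  <
x = 2, y = 3 ↦ 0  <
x = 3, y = 0 ↦ 3  ≥
x = 3, y = 1 ↦ 2  <
x = 3, y = 2 ↦ 1  <
x = 3, y = 3 ↦ 0  <
So 4 of the 16 assignments meet the threshold.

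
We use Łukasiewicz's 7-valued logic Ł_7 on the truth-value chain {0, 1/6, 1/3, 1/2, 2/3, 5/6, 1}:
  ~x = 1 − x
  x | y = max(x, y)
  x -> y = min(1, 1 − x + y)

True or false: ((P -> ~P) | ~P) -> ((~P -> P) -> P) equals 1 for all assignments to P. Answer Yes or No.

No

Counterexample: take P = 1/6.
~P = ~1/6 = 5/6
P -> ~P = 1/6 -> 5/6 = 1
(P -> ~P) | ~P = 1 | 5/6 = 1
~P = ~1/6 = 5/6
~P -> P = 5/6 -> 1/6 = 1/3
(~P -> P) -> P = 1/3 -> 1/6 = 5/6
((P -> ~P) | ~P) -> ((~P -> P) -> P) = 1 -> 5/6 = 5/6
This gives 5/6 ≠ 1.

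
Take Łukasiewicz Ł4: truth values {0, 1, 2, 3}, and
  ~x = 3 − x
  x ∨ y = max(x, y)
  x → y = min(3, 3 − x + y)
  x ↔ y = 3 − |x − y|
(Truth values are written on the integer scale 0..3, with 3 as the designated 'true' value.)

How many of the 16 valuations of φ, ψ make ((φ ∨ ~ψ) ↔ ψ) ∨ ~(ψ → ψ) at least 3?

2

φ = 0, ψ = 0 ↦ 0  <
φ = 0, ψ = 1 ↦ 2  <
φ = 0, ψ = 2 ↦ 2  <
φ = 0, ψ = 3 ↦ 0  <
φ = 1, ψ = 0 ↦ 0  <
φ = 1, ψ = 1 ↦ 2  <
φ = 1, ψ = 2 ↦ 2  <
φ = 1, ψ = 3 ↦ 1  <
φ = 2, ψ = 0 ↦ 0  <
φ = 2, ψ = 1 ↦ 2  <
φ = 2, ψ = 2 ↦ 3  ≥
φ = 2, ψ = 3 ↦ 2  <
φ = 3, ψ = 0 ↦ 0  <
φ = 3, ψ = 1 ↦ 1  <
φ = 3, ψ = 2 ↦ 2  <
φ = 3, ψ = 3 ↦ 3  ≥
So 2 of the 16 assignments meet the threshold.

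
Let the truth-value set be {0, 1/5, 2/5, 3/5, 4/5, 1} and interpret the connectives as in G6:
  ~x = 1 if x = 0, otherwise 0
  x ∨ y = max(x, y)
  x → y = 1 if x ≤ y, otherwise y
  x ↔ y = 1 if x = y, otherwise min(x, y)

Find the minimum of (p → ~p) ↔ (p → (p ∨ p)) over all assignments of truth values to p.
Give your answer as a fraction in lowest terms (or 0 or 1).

Take p = 1/5:
~p = ~1/5 = 0
p → ~p = 1/5 → 0 = 0
p ∨ p = 1/5 ∨ 1/5 = 1/5
p → (p ∨ p) = 1/5 → 1/5 = 1
(p → ~p) ↔ (p → (p ∨ p)) = 0 ↔ 1 = 0
No assignment yields a value below 0, so this is the minimum.

0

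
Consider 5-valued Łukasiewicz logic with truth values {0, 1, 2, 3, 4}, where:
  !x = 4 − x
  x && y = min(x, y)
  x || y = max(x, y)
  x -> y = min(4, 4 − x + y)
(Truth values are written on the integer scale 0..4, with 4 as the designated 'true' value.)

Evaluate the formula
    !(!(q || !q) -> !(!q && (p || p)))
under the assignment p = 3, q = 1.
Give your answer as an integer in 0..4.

!q = !1 = 3
q || !q = 1 || 3 = 3
!(q || !q) = !3 = 1
!q = !1 = 3
p || p = 3 || 3 = 3
!q && (p || p) = 3 && 3 = 3
!(!q && (p || p)) = !3 = 1
!(q || !q) -> !(!q && (p || p)) = 1 -> 1 = 4
!(!(q || !q) -> !(!q && (p || p))) = !4 = 0

0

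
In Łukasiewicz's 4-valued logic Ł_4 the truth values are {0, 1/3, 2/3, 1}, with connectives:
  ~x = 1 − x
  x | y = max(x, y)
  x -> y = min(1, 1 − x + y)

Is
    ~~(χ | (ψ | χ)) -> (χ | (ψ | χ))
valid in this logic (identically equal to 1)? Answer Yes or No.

Yes

ψ = 0, χ = 0 ↦ 1
ψ = 0, χ = 1/3 ↦ 1
ψ = 0, χ = 2/3 ↦ 1
ψ = 0, χ = 1 ↦ 1
ψ = 1/3, χ = 0 ↦ 1
ψ = 1/3, χ = 1/3 ↦ 1
ψ = 1/3, χ = 2/3 ↦ 1
ψ = 1/3, χ = 1 ↦ 1
ψ = 2/3, χ = 0 ↦ 1
ψ = 2/3, χ = 1/3 ↦ 1
ψ = 2/3, χ = 2/3 ↦ 1
ψ = 2/3, χ = 1 ↦ 1
ψ = 1, χ = 0 ↦ 1
ψ = 1, χ = 1/3 ↦ 1
ψ = 1, χ = 2/3 ↦ 1
ψ = 1, χ = 1 ↦ 1
Every assignment gives a value ≥ 1.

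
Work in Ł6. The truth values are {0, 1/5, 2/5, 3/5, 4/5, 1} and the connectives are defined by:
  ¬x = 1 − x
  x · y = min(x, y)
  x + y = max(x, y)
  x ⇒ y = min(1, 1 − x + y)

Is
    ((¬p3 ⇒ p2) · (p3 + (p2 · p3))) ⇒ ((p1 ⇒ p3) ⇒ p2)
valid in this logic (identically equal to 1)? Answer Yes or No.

No

Counterexample: take p1 = 0, p2 = 0, p3 = 1/5.
¬p3 = ¬1/5 = 4/5
¬p3 ⇒ p2 = 4/5 ⇒ 0 = 1/5
p2 · p3 = 0 · 1/5 = 0
p3 + (p2 · p3) = 1/5 + 0 = 1/5
(¬p3 ⇒ p2) · (p3 + (p2 · p3)) = 1/5 · 1/5 = 1/5
p1 ⇒ p3 = 0 ⇒ 1/5 = 1
(p1 ⇒ p3) ⇒ p2 = 1 ⇒ 0 = 0
((¬p3 ⇒ p2) · (p3 + (p2 · p3))) ⇒ ((p1 ⇒ p3) ⇒ p2) = 1/5 ⇒ 0 = 4/5
This gives 4/5 ≠ 1.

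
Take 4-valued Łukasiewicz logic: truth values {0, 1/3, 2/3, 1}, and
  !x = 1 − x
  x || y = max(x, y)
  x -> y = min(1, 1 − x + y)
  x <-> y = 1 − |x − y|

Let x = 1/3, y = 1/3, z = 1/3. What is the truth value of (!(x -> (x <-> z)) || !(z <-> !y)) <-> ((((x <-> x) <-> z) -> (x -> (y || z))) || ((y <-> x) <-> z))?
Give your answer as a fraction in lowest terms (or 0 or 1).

1/3

x <-> z = 1/3 <-> 1/3 = 1
x -> (x <-> z) = 1/3 -> 1 = 1
!(x -> (x <-> z)) = !1 = 0
!y = !1/3 = 2/3
z <-> !y = 1/3 <-> 2/3 = 2/3
!(z <-> !y) = !2/3 = 1/3
!(x -> (x <-> z)) || !(z <-> !y) = 0 || 1/3 = 1/3
x <-> x = 1/3 <-> 1/3 = 1
(x <-> x) <-> z = 1 <-> 1/3 = 1/3
y || z = 1/3 || 1/3 = 1/3
x -> (y || z) = 1/3 -> 1/3 = 1
((x <-> x) <-> z) -> (x -> (y || z)) = 1/3 -> 1 = 1
y <-> x = 1/3 <-> 1/3 = 1
(y <-> x) <-> z = 1 <-> 1/3 = 1/3
(((x <-> x) <-> z) -> (x -> (y || z))) || ((y <-> x) <-> z) = 1 || 1/3 = 1
(!(x -> (x <-> z)) || !(z <-> !y)) <-> ((((x <-> x) <-> z) -> (x -> (y || z))) || ((y <-> x) <-> z)) = 1/3 <-> 1 = 1/3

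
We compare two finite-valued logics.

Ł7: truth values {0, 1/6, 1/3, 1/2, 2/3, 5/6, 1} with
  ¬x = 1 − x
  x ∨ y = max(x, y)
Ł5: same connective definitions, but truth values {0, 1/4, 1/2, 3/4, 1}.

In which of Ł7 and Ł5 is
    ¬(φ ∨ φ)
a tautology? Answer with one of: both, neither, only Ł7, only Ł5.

In Ł7: at φ = 1/6 the value is 5/6 — not a tautology.
In Ł5: at φ = 1/4 the value is 3/4 — not a tautology.

neither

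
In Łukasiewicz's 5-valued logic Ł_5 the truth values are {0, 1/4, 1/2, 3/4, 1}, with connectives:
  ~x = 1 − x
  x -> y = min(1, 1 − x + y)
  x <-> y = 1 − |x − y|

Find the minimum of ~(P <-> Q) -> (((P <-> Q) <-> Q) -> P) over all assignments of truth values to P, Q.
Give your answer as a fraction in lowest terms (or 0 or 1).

1/2

Take P = 0, Q = 1/2:
P <-> Q = 0 <-> 1/2 = 1/2
~(P <-> Q) = ~1/2 = 1/2
P <-> Q = 0 <-> 1/2 = 1/2
(P <-> Q) <-> Q = 1/2 <-> 1/2 = 1
((P <-> Q) <-> Q) -> P = 1 -> 0 = 0
~(P <-> Q) -> (((P <-> Q) <-> Q) -> P) = 1/2 -> 0 = 1/2
No assignment yields a value below 1/2, so this is the minimum.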